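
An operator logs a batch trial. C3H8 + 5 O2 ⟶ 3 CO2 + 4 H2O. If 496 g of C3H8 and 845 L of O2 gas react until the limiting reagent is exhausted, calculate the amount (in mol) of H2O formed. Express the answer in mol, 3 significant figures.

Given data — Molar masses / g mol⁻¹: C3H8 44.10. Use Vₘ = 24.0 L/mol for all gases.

28.2 mol

n(C3H8) = 496.0 / 44.10 = 11.25 mol
n(O2) = 845.0 / 24.0 = 35.21 mol
n/ν for C3H8 = 11.25/1 = 11.25
n/ν for O2 = 35.21/5 = 7.042
Smallest n/ν is O2 → limiting reagent.
n(H2O) = (4/5) × 35.21 = 28.17 mol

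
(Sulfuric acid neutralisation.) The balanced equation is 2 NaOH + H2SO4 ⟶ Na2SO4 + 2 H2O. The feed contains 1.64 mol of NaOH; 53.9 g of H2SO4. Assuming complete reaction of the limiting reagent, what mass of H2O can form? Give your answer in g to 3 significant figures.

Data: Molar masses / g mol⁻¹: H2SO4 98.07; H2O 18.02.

19.8 g

n(NaOH) = 1.640 mol
n(H2SO4) = 53.90 / 98.07 = 0.5496 mol
n/ν → NaOH: 0.8200, H2SO4: 0.5496; H2SO4 is limiting.
n(H2O) = (2/1) × 0.5496 = 1.099 mol
mass = 1.099 × 18.02 = 19.80 g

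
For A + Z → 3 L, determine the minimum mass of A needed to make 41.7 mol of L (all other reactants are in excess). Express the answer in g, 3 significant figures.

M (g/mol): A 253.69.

3530 g

n(L) = 41.70 mol
n(A) = (1/3) × 41.70 = 13.90 mol
mass = 13.90 × 253.69 = 3526 g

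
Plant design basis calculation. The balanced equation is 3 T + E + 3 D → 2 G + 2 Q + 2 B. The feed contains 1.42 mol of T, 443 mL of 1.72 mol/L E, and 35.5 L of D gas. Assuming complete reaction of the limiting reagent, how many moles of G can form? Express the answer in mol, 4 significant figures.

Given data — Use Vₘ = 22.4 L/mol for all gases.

0.9467 mol

n(T) = 1.420 mol
n(E) = 1.72 × 443.0/1000 = 0.7620 mol
n(D) = 35.50 / 22.4 = 1.585 mol
n/ν for T = 1.420/3 = 0.4733
n/ν for E = 0.7620/1 = 0.7620
n/ν for D = 1.585/3 = 0.5283
Smallest n/ν is T → limiting reagent.
n(G) = (2/3) × 1.420 = 0.9467 mol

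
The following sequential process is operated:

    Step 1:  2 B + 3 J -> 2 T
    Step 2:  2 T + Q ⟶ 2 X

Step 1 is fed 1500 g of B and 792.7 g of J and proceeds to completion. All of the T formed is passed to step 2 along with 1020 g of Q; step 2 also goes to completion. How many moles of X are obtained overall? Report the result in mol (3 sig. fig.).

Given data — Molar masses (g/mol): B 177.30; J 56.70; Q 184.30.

8.46 mol

Step 1:
n(B) = 1500 / 177.30 = 8.460 mol
n(J) = 792.7 / 56.70 = 13.98 mol
n/ν for B = 8.460/2 = 4.230
n/ν for J = 13.98/3 = 4.660
Smallest n/ν is B → limiting reagent.
n(T) produced = (2/2) × 8.460 = 8.460 mol
Step 2:
n(T) available = 8.460 mol
n(Q) = 1020 / 184.30 = 5.534 mol
n/ν for T = 8.460/2 = 4.230
n/ν for Q = 5.534/1 = 5.534
Smallest n/ν is T → limiting reagent.
n(X) = (2/2) × 8.460 = 8.460 mol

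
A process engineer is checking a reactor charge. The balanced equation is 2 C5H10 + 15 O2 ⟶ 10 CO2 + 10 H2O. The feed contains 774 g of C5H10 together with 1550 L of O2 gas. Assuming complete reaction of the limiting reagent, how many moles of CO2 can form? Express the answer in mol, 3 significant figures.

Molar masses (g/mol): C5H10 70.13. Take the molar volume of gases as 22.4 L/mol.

46.1 mol

n(C5H10) = 774.0 / 70.13 = 11.04 mol
n(O2) = 1550 / 22.4 = 69.20 mol
n/ν → C5H10: 5.520, O2: 4.613; O2 is limiting.
n(CO2) = (10/15) × 69.20 = 46.13 mol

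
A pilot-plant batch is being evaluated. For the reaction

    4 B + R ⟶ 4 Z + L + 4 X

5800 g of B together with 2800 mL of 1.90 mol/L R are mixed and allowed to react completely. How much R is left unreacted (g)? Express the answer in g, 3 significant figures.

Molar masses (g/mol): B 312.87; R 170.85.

117 g

n(B) = 5800 / 312.87 = 18.54 mol
n(R) = 1.90 × 2800/1000 = 5.320 mol
n/ν for B = 18.54/4 = 4.635
n/ν for R = 5.320/1 = 5.320
Smallest n/ν is B → limiting reagent.
R consumed = (1/4) × 18.54 = 4.635 mol
R remaining = 5.320 − 4.635 = 0.6850 mol
mass = 0.6850 × 170.85 = 117.0 g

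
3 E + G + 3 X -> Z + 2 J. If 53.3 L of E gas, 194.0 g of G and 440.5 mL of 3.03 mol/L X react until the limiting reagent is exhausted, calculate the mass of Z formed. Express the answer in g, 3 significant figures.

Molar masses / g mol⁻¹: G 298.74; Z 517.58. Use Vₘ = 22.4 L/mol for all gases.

230 g

n(E) = 53.30 / 22.4 = 2.379 mol
n(G) = 194.0 / 298.74 = 0.6494 mol
n(X) = 3.03 × 440.5/1000 = 1.335 mol
n/ν for E = 2.379/3 = 0.7930
n/ν for G = 0.6494/1 = 0.6494
n/ν for X = 1.335/3 = 0.4450
Smallest n/ν is X → limiting reagent.
n(Z) = (1/3) × 1.335 = 0.4450 mol
mass = 0.4450 × 517.58 = 230.3 g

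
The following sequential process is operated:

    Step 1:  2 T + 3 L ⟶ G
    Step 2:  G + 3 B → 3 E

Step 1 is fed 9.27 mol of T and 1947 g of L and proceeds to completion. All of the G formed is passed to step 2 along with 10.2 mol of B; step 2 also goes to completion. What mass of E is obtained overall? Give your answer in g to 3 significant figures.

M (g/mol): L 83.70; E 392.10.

4000 g

Step 1:
n(T) = 9.270 mol
n(L) = 1947 / 83.70 = 23.26 mol
n/ν for T = 9.270/2 = 4.635
n/ν for L = 23.26/3 = 7.753
Smallest n/ν is T → limiting reagent.
n(G) produced = (1/2) × 9.270 = 4.635 mol
Step 2:
n(G) available = 4.635 mol
n(B) = 10.20 mol
n/ν for G = 4.635/1 = 4.635
n/ν for B = 10.20/3 = 3.400
Smallest n/ν is B → limiting reagent.
n(E) = (3/3) × 10.20 = 10.20 mol
mass = 10.20 × 392.10 = 3999 g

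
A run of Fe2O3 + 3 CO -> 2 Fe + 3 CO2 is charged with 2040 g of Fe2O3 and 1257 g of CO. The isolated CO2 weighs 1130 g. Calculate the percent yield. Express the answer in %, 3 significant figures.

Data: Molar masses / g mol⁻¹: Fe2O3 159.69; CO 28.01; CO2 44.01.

67.0 %

n(Fe2O3) = 2040 / 159.69 = 12.77 mol
n(CO) = 1257 / 28.01 = 44.88 mol
n/ν for Fe2O3 = 12.77/1 = 12.77
n/ν for CO = 44.88/3 = 14.96
Smallest n/ν is Fe2O3 → limiting reagent.
theoretical n(CO2) = (3/1) × 12.77 = 38.31 mol → 1686 g
% yield = 1130 / 1686 × 100 = 67.02 %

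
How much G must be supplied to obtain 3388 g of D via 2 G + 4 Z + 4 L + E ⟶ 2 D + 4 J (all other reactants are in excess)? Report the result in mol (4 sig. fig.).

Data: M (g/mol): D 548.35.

6.179 mol

n(D) = 3388 / 548.35 = 6.179 mol
n(G) = (2/2) × 6.179 = 6.179 mol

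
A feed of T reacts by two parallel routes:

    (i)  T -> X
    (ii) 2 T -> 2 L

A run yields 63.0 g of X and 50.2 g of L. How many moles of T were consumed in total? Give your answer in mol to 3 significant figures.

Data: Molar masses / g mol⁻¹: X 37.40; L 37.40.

3.03 mol

n(X) = 63.0 / 37.40 = 1.684 mol
n(L) = 50.2 / 37.40 = 1.342 mol
n(T) via (i) = (1/1)×1.684 = 1.684 mol
n(T) via (ii) = (2/2)×1.342 = 1.342 mol
total n(T) = 1.684 + 1.342 = 3.026 mol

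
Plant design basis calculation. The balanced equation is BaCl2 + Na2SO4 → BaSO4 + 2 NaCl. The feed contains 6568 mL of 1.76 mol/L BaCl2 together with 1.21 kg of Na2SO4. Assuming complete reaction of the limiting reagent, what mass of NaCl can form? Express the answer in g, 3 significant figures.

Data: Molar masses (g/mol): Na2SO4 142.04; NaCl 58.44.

n(BaCl2) = 1.76 × 6568/1000 = 11.56 mol
n(Na2SO4) = 1.210×1000 / 142.04 = 8.519 mol
n/ν for BaCl2 = 11.56/1 = 11.56
n/ν for Na2SO4 = 8.519/1 = 8.519
Smallest n/ν is Na2SO4 → limiting reagent.
n(NaCl) = (2/1) × 8.519 = 17.04 mol
mass = 17.04 × 58.44 = 995.8 g

996 g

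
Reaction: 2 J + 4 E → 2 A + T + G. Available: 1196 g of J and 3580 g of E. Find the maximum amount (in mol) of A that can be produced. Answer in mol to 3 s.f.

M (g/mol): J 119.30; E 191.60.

9.34 mol

n(J) = 1196 / 119.30 = 10.03 mol
n(E) = 3580 / 191.60 = 18.68 mol
n/ν for J = 10.03/2 = 5.015
n/ν for E = 18.68/4 = 4.670
Smallest n/ν is E → limiting reagent.
n(A) = (2/4) × 18.68 = 9.340 mol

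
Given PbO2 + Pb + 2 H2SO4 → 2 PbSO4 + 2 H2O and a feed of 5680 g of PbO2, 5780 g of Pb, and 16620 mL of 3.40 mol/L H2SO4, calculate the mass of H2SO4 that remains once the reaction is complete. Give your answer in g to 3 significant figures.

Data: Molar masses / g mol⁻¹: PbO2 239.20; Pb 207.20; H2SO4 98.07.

n(PbO2) = 5680 / 239.20 = 23.75 mol
n(Pb) = 5780 / 207.20 = 27.90 mol
n(H2SO4) = 3.40 × 16620/1000 = 56.51 mol
n/ν → PbO2: 23.75, Pb: 27.90, H2SO4: 28.26; PbO2 is limiting.
H2SO4 consumed = (2/1) × 23.75 = 47.50 mol
H2SO4 remaining = 56.51 − 47.50 = 9.010 mol
mass = 9.010 × 98.07 = 883.6 g

884 g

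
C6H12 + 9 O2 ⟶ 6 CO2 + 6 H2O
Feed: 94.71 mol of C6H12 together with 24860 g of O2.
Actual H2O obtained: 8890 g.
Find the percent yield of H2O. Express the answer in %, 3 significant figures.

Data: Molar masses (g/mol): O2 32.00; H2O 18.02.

n(C6H12) = 94.71 mol
n(O2) = 24860 / 32.00 = 776.9 mol
n/ν → C6H12: 94.71, O2: 86.32; O2 is limiting.
theoretical n(H2O) = (6/9) × 776.9 = 517.9 mol → 9333 g
% yield = 8890 / 9333 × 100 = 95.25 %

95.3 %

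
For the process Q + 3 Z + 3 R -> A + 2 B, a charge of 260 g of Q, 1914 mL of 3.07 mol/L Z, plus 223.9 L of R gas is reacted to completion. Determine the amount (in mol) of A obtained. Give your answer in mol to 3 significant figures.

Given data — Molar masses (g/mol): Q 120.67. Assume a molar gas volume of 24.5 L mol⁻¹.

1.96 mol

n(Q) = 260.0 / 120.67 = 2.155 mol
n(Z) = 3.07 × 1914/1000 = 5.876 mol
n(R) = 223.9 / 24.5 = 9.139 mol
n/ν for Q = 2.155/1 = 2.155
n/ν for Z = 5.876/3 = 1.959
n/ν for R = 9.139/3 = 3.046
Smallest n/ν is Z → limiting reagent.
n(A) = (1/3) × 5.876 = 1.959 mol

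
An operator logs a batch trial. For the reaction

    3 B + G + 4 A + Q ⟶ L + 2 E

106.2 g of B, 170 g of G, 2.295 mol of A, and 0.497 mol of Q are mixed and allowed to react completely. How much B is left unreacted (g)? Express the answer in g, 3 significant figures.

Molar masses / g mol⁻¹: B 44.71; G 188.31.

n(B) = 106.2 / 44.71 = 2.375 mol
n(G) = 170.0 / 188.31 = 0.9028 mol
n(A) = 2.295 mol
n(Q) = 0.4970 mol
n/ν → B: 0.7917, G: 0.9028, A: 0.5738, Q: 0.4970; Q is limiting.
B consumed = (3/1) × 0.4970 = 1.491 mol
B remaining = 2.375 − 1.491 = 0.8840 mol
mass = 0.8840 × 44.71 = 39.52 g

39.5 g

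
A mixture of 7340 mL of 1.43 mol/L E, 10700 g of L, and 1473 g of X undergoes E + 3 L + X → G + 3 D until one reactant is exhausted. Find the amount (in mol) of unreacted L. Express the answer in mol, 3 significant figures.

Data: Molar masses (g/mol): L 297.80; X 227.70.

n(E) = 1.43 × 7340/1000 = 10.50 mol
n(L) = 10700 / 297.80 = 35.93 mol
n(X) = 1473 / 227.70 = 6.469 mol
n/ν for E = 10.50/1 = 10.50
n/ν for L = 35.93/3 = 11.98
n/ν for X = 6.469/1 = 6.469
Smallest n/ν is X → limiting reagent.
L consumed = (3/1) × 6.469 = 19.41 mol
L remaining = 35.93 − 19.41 = 16.52 mol

16.5 mol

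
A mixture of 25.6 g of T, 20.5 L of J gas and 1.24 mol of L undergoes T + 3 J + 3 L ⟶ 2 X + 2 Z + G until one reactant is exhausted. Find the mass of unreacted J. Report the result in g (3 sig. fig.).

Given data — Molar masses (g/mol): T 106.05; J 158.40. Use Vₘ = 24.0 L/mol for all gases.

n(T) = 25.60 / 106.05 = 0.2414 mol
n(J) = 20.50 / 24.0 = 0.8542 mol
n(L) = 1.240 mol
n/ν for T = 0.2414/1 = 0.2414
n/ν for J = 0.8542/3 = 0.2847
n/ν for L = 1.240/3 = 0.4133
Smallest n/ν is T → limiting reagent.
J consumed = (3/1) × 0.2414 = 0.7242 mol
J remaining = 0.8542 − 0.7242 = 0.1300 mol
mass = 0.1300 × 158.40 = 20.59 g

20.6 g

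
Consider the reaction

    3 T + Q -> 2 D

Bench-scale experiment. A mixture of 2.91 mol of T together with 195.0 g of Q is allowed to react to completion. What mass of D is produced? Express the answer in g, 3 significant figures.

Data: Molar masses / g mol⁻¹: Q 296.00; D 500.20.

659 g

n(T) = 2.910 mol
n(Q) = 195.0 / 296.00 = 0.6588 mol
n/ν for T = 2.910/3 = 0.9700
n/ν for Q = 0.6588/1 = 0.6588
Smallest n/ν is Q → limiting reagent.
n(D) = (2/1) × 0.6588 = 1.318 mol
mass = 1.318 × 500.20 = 659.3 g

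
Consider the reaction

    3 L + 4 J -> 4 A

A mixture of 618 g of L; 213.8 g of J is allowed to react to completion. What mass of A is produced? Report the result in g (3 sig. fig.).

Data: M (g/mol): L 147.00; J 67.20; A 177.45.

n(L) = 618.0 / 147.00 = 4.204 mol
n(J) = 213.8 / 67.20 = 3.182 mol
n/ν for L = 4.204/3 = 1.401
n/ν for J = 3.182/4 = 0.7955
Smallest n/ν is J → limiting reagent.
n(A) = (4/4) × 3.182 = 3.182 mol
mass = 3.182 × 177.45 = 564.6 g

565 g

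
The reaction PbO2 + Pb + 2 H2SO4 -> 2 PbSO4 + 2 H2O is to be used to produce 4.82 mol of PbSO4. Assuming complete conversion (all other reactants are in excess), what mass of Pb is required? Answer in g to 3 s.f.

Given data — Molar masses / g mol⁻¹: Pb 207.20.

499 g

n(PbSO4) = 4.820 mol
n(Pb) = (1/2) × 4.820 = 2.410 mol
mass = 2.410 × 207.20 = 499.4 g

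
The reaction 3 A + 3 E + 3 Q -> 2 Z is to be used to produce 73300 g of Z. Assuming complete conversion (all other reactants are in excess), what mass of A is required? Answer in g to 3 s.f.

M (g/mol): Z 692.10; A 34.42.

n(Z) = 73300 / 692.10 = 105.9 mol
n(A) = (3/2) × 105.9 = 158.9 mol
mass = 158.9 × 34.42 = 5469 g

5470 g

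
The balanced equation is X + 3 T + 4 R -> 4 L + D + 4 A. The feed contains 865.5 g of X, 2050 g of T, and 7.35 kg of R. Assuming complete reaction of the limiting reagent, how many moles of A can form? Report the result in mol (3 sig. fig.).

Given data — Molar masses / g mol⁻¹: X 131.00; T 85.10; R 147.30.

26.4 mol

n(X) = 865.5 / 131.00 = 6.607 mol
n(T) = 2050 / 85.10 = 24.09 mol
n(R) = 7.350×1000 / 147.30 = 49.90 mol
n/ν for X = 6.607/1 = 6.607
n/ν for T = 24.09/3 = 8.030
n/ν for R = 49.90/4 = 12.48
Smallest n/ν is X → limiting reagent.
n(A) = (4/1) × 6.607 = 26.43 mol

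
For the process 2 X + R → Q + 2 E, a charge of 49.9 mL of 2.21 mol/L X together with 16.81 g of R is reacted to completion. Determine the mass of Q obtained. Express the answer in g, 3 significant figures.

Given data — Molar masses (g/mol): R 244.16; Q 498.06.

n(X) = 2.21 × 49.90/1000 = 0.1103 mol
n(R) = 16.81 / 244.16 = 0.06885 mol
n/ν for X = 0.1103/2 = 0.05515
n/ν for R = 0.06885/1 = 0.06885
Smallest n/ν is X → limiting reagent.
n(Q) = (1/2) × 0.1103 = 0.05515 mol
mass = 0.05515 × 498.06 = 27.47 g

27.5 g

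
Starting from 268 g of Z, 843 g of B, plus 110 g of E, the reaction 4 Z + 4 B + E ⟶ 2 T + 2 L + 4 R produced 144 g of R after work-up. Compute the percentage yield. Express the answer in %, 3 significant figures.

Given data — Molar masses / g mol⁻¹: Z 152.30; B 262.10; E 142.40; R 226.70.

n(Z) = 268.0 / 152.30 = 1.760 mol
n(B) = 843.0 / 262.10 = 3.216 mol
n(E) = 110.0 / 142.40 = 0.7725 mol
n/ν for Z = 1.760/4 = 0.4400
n/ν for B = 3.216/4 = 0.8040
n/ν for E = 0.7725/1 = 0.7725
Smallest n/ν is Z → limiting reagent.
theoretical n(R) = (4/4) × 1.760 = 1.760 mol → 399.0 g
% yield = 144 / 399.0 × 100 = 36.09 %

36.1 %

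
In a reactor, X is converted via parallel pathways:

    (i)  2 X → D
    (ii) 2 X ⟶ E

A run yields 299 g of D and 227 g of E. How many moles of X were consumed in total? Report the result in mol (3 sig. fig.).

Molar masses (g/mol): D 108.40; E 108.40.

9.70 mol

n(D) = 299 / 108.40 = 2.758 mol
n(E) = 227 / 108.40 = 2.094 mol
n(X) via (i) = (2/1)×2.758 = 5.516 mol
n(X) via (ii) = (2/1)×2.094 = 4.188 mol
total n(X) = 5.516 + 4.188 = 9.704 mol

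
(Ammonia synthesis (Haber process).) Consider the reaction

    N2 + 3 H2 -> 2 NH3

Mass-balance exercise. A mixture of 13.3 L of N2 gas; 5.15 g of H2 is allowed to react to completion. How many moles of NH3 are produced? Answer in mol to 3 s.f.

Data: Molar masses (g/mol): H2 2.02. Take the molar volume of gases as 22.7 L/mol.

n(N2) = 13.30 / 22.7 = 0.5859 mol
n(H2) = 5.150 / 2.02 = 2.550 mol
n/ν → N2: 0.5859, H2: 0.8500; N2 is limiting.
n(NH3) = (2/1) × 0.5859 = 1.172 mol

1.17 mol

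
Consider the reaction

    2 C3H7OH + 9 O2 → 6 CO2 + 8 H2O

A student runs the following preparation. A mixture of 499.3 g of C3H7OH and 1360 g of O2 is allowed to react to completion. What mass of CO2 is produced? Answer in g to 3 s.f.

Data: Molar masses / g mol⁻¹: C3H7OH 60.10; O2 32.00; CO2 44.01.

n(C3H7OH) = 499.3 / 60.10 = 8.308 mol
n(O2) = 1360 / 32.00 = 42.50 mol
n/ν for C3H7OH = 8.308/2 = 4.154
n/ν for O2 = 42.50/9 = 4.722
Smallest n/ν is C3H7OH → limiting reagent.
n(CO2) = (6/2) × 8.308 = 24.92 mol
mass = 24.92 × 44.01 = 1097 g

1100 g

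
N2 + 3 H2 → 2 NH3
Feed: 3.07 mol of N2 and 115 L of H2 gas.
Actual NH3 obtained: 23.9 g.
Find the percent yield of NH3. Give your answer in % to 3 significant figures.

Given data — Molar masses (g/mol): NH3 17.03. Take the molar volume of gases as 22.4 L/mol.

41.0 %

n(N2) = 3.070 mol
n(H2) = 115.0 / 22.4 = 5.134 mol
n/ν for N2 = 3.070/1 = 3.070
n/ν for H2 = 5.134/3 = 1.711
Smallest n/ν is H2 → limiting reagent.
theoretical n(NH3) = (2/3) × 5.134 = 3.423 mol → 58.29 g
% yield = 23.9 / 58.29 × 100 = 41.00 %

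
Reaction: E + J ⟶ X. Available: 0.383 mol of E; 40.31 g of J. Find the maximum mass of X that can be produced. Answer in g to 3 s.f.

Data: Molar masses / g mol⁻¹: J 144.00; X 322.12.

n(E) = 0.3830 mol
n(J) = 40.31 / 144.00 = 0.2799 mol
n/ν → E: 0.3830, J: 0.2799; J is limiting.
n(X) = (1/1) × 0.2799 = 0.2799 mol
mass = 0.2799 × 322.12 = 90.16 g

90.2 g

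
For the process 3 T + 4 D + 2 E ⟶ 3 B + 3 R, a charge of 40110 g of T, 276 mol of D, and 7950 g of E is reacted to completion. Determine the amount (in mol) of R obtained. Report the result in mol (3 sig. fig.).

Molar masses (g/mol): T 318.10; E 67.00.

n(T) = 40110 / 318.10 = 126.1 mol
n(D) = 276.0 mol
n(E) = 7950 / 67.00 = 118.7 mol
n/ν for T = 126.1/3 = 42.03
n/ν for D = 276.0/4 = 69.00
n/ν for E = 118.7/2 = 59.35
Smallest n/ν is T → limiting reagent.
n(R) = (3/3) × 126.1 = 126.1 mol

126 mol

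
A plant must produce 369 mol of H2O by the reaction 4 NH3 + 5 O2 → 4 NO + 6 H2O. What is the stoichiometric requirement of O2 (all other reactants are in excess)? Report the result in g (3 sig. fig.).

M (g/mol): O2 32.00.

9840 g

n(H2O) = 369.0 mol
n(O2) = (5/6) × 369.0 = 307.5 mol
mass = 307.5 × 32.00 = 9840 g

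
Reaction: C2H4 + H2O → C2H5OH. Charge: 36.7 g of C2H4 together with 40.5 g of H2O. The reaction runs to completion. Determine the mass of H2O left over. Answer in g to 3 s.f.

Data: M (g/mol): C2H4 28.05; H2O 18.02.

16.9 g

n(C2H4) = 36.70 / 28.05 = 1.308 mol
n(H2O) = 40.50 / 18.02 = 2.248 mol
n/ν for C2H4 = 1.308/1 = 1.308
n/ν for H2O = 2.248/1 = 2.248
Smallest n/ν is C2H4 → limiting reagent.
H2O consumed = (1/1) × 1.308 = 1.308 mol
H2O remaining = 2.248 − 1.308 = 0.9400 mol
mass = 0.9400 × 18.02 = 16.94 g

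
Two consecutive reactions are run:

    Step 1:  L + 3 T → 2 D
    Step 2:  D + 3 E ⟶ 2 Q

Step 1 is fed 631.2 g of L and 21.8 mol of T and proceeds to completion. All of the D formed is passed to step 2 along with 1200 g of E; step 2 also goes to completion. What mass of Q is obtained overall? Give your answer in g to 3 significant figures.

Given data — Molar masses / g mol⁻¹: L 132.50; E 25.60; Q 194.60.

3710 g

Step 1:
n(L) = 631.2 / 132.50 = 4.764 mol
n(T) = 21.80 mol
n/ν for L = 4.764/1 = 4.764
n/ν for T = 21.80/3 = 7.267
Smallest n/ν is L → limiting reagent.
n(D) produced = (2/1) × 4.764 = 9.528 mol
Step 2:
n(D) available = 9.528 mol
n(E) = 1200 / 25.60 = 46.88 mol
n/ν for D = 9.528/1 = 9.528
n/ν for E = 46.88/3 = 15.63
Smallest n/ν is D → limiting reagent.
n(Q) = (2/1) × 9.528 = 19.06 mol
mass = 19.06 × 194.60 = 3709 g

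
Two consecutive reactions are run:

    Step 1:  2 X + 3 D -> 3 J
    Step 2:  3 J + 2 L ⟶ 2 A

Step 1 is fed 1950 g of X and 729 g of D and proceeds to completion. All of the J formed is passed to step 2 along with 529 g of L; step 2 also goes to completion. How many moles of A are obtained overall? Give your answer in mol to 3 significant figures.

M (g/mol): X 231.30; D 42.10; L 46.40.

8.43 mol

Step 1:
n(X) = 1950 / 231.30 = 8.431 mol
n(D) = 729.0 / 42.10 = 17.32 mol
n/ν for X = 8.431/2 = 4.216
n/ν for D = 17.32/3 = 5.773
Smallest n/ν is X → limiting reagent.
n(J) produced = (3/2) × 8.431 = 12.65 mol
Step 2:
n(J) available = 12.65 mol
n(L) = 529.0 / 46.40 = 11.40 mol
n/ν for J = 12.65/3 = 4.217
n/ν for L = 11.40/2 = 5.700
Smallest n/ν is J → limiting reagent.
n(A) = (2/3) × 12.65 = 8.433 mol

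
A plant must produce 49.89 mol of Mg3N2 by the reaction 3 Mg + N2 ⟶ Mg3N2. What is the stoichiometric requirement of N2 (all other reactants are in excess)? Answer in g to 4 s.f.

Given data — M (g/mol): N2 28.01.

n(Mg3N2) = 49.89 mol
n(N2) = (1/1) × 49.89 = 49.89 mol
mass = 49.89 × 28.01 = 1397 g

1397 g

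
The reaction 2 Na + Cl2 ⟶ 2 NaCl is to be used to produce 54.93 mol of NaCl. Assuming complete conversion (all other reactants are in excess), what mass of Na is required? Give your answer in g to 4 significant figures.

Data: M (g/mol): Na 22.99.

n(NaCl) = 54.93 mol
n(Na) = (2/2) × 54.93 = 54.93 mol
mass = 54.93 × 22.99 = 1263 g

1263 g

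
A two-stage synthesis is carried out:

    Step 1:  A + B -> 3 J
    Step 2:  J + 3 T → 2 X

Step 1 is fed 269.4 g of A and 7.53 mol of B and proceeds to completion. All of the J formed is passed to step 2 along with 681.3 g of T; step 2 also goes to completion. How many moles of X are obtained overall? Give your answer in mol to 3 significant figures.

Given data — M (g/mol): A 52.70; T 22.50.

20.2 mol

Step 1:
n(A) = 269.4 / 52.70 = 5.112 mol
n(B) = 7.530 mol
n/ν → A: 5.112, B: 7.530; A is limiting.
n(J) produced = (3/1) × 5.112 = 15.34 mol
Step 2:
n(J) available = 15.34 mol
n(T) = 681.3 / 22.50 = 30.28 mol
n/ν → J: 15.34, T: 10.09; T is limiting.
n(X) = (2/3) × 30.28 = 20.19 mol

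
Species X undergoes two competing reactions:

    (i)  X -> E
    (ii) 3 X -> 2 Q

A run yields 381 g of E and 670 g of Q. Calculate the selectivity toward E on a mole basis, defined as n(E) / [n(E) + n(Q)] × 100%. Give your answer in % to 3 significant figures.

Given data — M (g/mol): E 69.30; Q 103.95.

n(E) = 381 / 69.30 = 5.498 mol
n(Q) = 670 / 103.95 = 6.445 mol
selectivity = 5.498/(5.498+6.445) × 100 = 46.04 %

46.0 %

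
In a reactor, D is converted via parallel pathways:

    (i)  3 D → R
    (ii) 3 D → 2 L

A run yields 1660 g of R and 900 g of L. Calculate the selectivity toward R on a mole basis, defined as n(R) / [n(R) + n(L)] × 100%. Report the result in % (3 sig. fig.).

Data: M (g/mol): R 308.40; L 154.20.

48.0 %

n(R) = 1660 / 308.40 = 5.383 mol
n(L) = 900 / 154.20 = 5.837 mol
selectivity = 5.383/(5.383+5.837) × 100 = 47.98 %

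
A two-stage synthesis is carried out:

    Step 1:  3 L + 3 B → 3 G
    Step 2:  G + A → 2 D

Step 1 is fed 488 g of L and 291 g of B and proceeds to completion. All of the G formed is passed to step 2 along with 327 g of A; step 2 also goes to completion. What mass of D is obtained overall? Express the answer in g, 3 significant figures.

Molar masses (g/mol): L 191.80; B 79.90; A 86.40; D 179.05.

911 g

Step 1:
n(L) = 488.0 / 191.80 = 2.544 mol
n(B) = 291.0 / 79.90 = 3.642 mol
n/ν for L = 2.544/3 = 0.8480
n/ν for B = 3.642/3 = 1.214
Smallest n/ν is L → limiting reagent.
n(G) produced = (3/3) × 2.544 = 2.544 mol
Step 2:
n(G) available = 2.544 mol
n(A) = 327.0 / 86.40 = 3.785 mol
n/ν for G = 2.544/1 = 2.544
n/ν for A = 3.785/1 = 3.785
Smallest n/ν is G → limiting reagent.
n(D) = (2/1) × 2.544 = 5.088 mol
mass = 5.088 × 179.05 = 911.0 g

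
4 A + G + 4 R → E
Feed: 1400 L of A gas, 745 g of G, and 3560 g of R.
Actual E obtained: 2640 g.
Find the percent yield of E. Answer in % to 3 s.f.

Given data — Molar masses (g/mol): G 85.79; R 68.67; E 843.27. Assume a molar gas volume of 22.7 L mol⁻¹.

36.1 %

n(A) = 1400 / 22.7 = 61.67 mol
n(G) = 745.0 / 85.79 = 8.684 mol
n(R) = 3560 / 68.67 = 51.84 mol
n/ν → A: 15.42, G: 8.684, R: 12.96; G is limiting.
theoretical n(E) = (1/1) × 8.684 = 8.684 mol → 7323 g
% yield = 2640 / 7323 × 100 = 36.05 %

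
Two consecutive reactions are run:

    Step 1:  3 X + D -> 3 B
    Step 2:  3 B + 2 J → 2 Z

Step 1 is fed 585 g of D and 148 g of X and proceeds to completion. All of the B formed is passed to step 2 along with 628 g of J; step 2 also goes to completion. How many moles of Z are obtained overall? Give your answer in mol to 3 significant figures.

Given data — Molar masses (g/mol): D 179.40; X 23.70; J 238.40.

2.63 mol

Step 1:
n(D) = 585.0 / 179.40 = 3.261 mol
n(X) = 148.0 / 23.70 = 6.245 mol
n/ν for D = 3.261/1 = 3.261
n/ν for X = 6.245/3 = 2.082
Smallest n/ν is X → limiting reagent.
n(B) produced = (3/3) × 6.245 = 6.245 mol
Step 2:
n(B) available = 6.245 mol
n(J) = 628.0 / 238.40 = 2.634 mol
n/ν for B = 6.245/3 = 2.082
n/ν for J = 2.634/2 = 1.317
Smallest n/ν is J → limiting reagent.
n(Z) = (2/2) × 2.634 = 2.634 mol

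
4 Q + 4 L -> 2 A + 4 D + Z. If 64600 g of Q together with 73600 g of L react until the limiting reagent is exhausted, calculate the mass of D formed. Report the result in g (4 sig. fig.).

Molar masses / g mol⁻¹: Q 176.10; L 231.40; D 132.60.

42180 g

n(Q) = 64600 / 176.10 = 366.8 mol
n(L) = 73600 / 231.40 = 318.1 mol
n/ν for Q = 366.8/4 = 91.70
n/ν for L = 318.1/4 = 79.53
Smallest n/ν is L → limiting reagent.
n(D) = (4/4) × 318.1 = 318.1 mol
mass = 318.1 × 132.60 = 42180 g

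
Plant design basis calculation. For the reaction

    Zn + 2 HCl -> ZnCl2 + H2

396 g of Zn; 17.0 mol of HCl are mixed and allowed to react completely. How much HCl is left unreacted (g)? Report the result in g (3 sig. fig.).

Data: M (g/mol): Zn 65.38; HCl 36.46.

178 g

n(Zn) = 396.0 / 65.38 = 6.057 mol
n(HCl) = 17.00 mol
n/ν for Zn = 6.057/1 = 6.057
n/ν for HCl = 17.00/2 = 8.500
Smallest n/ν is Zn → limiting reagent.
HCl consumed = (2/1) × 6.057 = 12.11 mol
HCl remaining = 17.00 − 12.11 = 4.890 mol
mass = 4.890 × 36.46 = 178.3 g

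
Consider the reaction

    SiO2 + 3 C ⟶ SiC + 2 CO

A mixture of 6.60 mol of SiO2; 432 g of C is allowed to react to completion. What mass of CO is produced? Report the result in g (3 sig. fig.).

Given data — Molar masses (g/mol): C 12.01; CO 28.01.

n(SiO2) = 6.600 mol
n(C) = 432.0 / 12.01 = 35.97 mol
n/ν for SiO2 = 6.600/1 = 6.600
n/ν for C = 35.97/3 = 11.99
Smallest n/ν is SiO2 → limiting reagent.
n(CO) = (2/1) × 6.600 = 13.20 mol
mass = 13.20 × 28.01 = 369.7 g

370 g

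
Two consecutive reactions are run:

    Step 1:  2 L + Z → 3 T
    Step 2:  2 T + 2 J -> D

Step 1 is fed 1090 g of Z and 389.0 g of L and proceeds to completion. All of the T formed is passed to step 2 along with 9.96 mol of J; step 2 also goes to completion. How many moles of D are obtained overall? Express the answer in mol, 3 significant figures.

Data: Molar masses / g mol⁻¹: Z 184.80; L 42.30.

4.98 mol

Step 1:
n(Z) = 1090 / 184.80 = 5.898 mol
n(L) = 389.0 / 42.30 = 9.196 mol
n/ν for Z = 5.898/1 = 5.898
n/ν for L = 9.196/2 = 4.598
Smallest n/ν is L → limiting reagent.
n(T) produced = (3/2) × 9.196 = 13.79 mol
Step 2:
n(T) available = 13.79 mol
n(J) = 9.960 mol
n/ν for T = 13.79/2 = 6.895
n/ν for J = 9.960/2 = 4.980
Smallest n/ν is J → limiting reagent.
n(D) = (1/2) × 9.960 = 4.980 mol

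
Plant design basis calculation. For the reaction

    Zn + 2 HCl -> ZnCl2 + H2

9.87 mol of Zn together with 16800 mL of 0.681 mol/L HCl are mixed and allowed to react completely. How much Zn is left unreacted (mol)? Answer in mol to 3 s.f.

n(Zn) = 9.870 mol
n(HCl) = 0.681 × 16800/1000 = 11.44 mol
n/ν for Zn = 9.870/1 = 9.870
n/ν for HCl = 11.44/2 = 5.720
Smallest n/ν is HCl → limiting reagent.
Zn consumed = (1/2) × 11.44 = 5.720 mol
Zn remaining = 9.870 − 5.720 = 4.150 mol

4.15 mol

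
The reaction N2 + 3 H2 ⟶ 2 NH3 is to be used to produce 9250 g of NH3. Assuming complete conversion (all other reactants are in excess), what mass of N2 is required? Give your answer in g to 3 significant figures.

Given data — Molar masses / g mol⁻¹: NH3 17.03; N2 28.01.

n(NH3) = 9250 / 17.03 = 543.2 mol
n(N2) = (1/2) × 543.2 = 271.6 mol
mass = 271.6 × 28.01 = 7608 g

7610 g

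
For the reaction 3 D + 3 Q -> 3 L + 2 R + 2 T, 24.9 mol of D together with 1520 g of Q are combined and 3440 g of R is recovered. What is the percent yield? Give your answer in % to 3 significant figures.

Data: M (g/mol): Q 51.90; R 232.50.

89.1 %

n(D) = 24.90 mol
n(Q) = 1520 / 51.90 = 29.29 mol
n/ν for D = 24.90/3 = 8.300
n/ν for Q = 29.29/3 = 9.763
Smallest n/ν is D → limiting reagent.
theoretical n(R) = (2/3) × 24.90 = 16.60 mol → 3860 g
% yield = 3440 / 3860 × 100 = 89.12 %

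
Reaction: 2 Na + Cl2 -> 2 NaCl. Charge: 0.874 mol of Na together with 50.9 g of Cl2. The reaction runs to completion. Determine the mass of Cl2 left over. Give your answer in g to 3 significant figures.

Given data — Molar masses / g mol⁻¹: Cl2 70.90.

19.9 g

n(Na) = 0.8740 mol
n(Cl2) = 50.90 / 70.90 = 0.7179 mol
n/ν → Na: 0.4370, Cl2: 0.7179; Na is limiting.
Cl2 consumed = (1/2) × 0.8740 = 0.4370 mol
Cl2 remaining = 0.7179 − 0.4370 = 0.2809 mol
mass = 0.2809 × 70.90 = 19.92 g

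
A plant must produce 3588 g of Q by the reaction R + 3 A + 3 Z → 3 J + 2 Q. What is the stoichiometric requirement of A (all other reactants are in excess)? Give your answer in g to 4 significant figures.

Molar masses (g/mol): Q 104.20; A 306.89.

15850 g

n(Q) = 3588 / 104.20 = 34.43 mol
n(A) = (3/2) × 34.43 = 51.65 mol
mass = 51.65 × 306.89 = 15850 g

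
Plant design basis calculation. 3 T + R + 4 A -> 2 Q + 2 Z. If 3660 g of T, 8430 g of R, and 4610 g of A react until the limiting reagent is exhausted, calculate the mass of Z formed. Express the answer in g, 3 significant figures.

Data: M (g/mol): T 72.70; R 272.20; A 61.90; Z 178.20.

5980 g

n(T) = 3660 / 72.70 = 50.34 mol
n(R) = 8430 / 272.20 = 30.97 mol
n(A) = 4610 / 61.90 = 74.47 mol
n/ν for T = 50.34/3 = 16.78
n/ν for R = 30.97/1 = 30.97
n/ν for A = 74.47/4 = 18.62
Smallest n/ν is T → limiting reagent.
n(Z) = (2/3) × 50.34 = 33.56 mol
mass = 33.56 × 178.20 = 5980 g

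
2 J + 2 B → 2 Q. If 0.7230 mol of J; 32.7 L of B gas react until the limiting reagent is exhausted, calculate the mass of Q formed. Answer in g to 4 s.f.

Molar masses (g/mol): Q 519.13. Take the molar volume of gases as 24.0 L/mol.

375.3 g

n(J) = 0.7230 mol
n(B) = 32.70 / 24.0 = 1.363 mol
n/ν for J = 0.7230/2 = 0.3615
n/ν for B = 1.363/2 = 0.6815
Smallest n/ν is J → limiting reagent.
n(Q) = (2/2) × 0.7230 = 0.7230 mol
mass = 0.7230 × 519.13 = 375.3 g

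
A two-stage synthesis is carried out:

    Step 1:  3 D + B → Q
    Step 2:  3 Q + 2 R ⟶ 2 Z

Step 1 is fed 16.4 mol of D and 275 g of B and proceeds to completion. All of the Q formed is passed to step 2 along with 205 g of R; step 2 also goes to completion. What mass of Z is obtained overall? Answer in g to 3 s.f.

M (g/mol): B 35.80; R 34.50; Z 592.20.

Step 1:
n(D) = 16.40 mol
n(B) = 275.0 / 35.80 = 7.682 mol
n/ν for D = 16.40/3 = 5.467
n/ν for B = 7.682/1 = 7.682
Smallest n/ν is D → limiting reagent.
n(Q) produced = (1/3) × 16.40 = 5.467 mol
Step 2:
n(Q) available = 5.467 mol
n(R) = 205.0 / 34.50 = 5.942 mol
n/ν for Q = 5.467/3 = 1.822
n/ν for R = 5.942/2 = 2.971
Smallest n/ν is Q → limiting reagent.
n(Z) = (2/3) × 5.467 = 3.645 mol
mass = 3.645 × 592.20 = 2159 g

2160 g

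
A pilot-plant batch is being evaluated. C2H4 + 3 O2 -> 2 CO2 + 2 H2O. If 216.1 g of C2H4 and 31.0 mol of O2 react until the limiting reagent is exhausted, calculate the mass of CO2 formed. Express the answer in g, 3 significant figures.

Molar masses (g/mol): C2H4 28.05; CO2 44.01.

678 g

n(C2H4) = 216.1 / 28.05 = 7.704 mol
n(O2) = 31.00 mol
n/ν for C2H4 = 7.704/1 = 7.704
n/ν for O2 = 31.00/3 = 10.33
Smallest n/ν is C2H4 → limiting reagent.
n(CO2) = (2/1) × 7.704 = 15.41 mol
mass = 15.41 × 44.01 = 678.2 g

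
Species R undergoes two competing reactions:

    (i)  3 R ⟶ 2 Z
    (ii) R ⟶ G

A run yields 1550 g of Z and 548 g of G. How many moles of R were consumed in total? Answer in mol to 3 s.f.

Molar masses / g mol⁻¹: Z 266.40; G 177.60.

n(Z) = 1550 / 266.40 = 5.818 mol
n(G) = 548 / 177.60 = 3.086 mol
n(R) via (i) = (3/2)×5.818 = 8.727 mol
n(R) via (ii) = (1/1)×3.086 = 3.086 mol
total n(R) = 8.727 + 3.086 = 11.81 mol

11.8 mol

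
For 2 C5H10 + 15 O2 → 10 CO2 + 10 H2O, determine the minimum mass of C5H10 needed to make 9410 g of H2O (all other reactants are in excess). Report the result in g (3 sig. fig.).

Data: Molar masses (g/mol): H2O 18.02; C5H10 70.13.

n(H2O) = 9410 / 18.02 = 522.2 mol
n(C5H10) = (2/10) × 522.2 = 104.4 mol
mass = 104.4 × 70.13 = 7322 g

7320 g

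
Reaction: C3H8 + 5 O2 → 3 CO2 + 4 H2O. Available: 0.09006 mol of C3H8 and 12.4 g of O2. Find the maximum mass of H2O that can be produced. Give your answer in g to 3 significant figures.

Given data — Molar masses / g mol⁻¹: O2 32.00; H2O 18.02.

n(C3H8) = 0.09006 mol
n(O2) = 12.40 / 32.00 = 0.3875 mol
n/ν for C3H8 = 0.09006/1 = 0.09006
n/ν for O2 = 0.3875/5 = 0.07750
Smallest n/ν is O2 → limiting reagent.
n(H2O) = (4/5) × 0.3875 = 0.3100 mol
mass = 0.3100 × 18.02 = 5.586 g

5.59 g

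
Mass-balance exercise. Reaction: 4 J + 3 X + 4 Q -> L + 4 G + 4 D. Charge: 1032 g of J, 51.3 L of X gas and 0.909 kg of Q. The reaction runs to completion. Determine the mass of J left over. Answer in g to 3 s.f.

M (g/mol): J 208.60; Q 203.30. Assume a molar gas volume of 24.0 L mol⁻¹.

n(J) = 1032 / 208.60 = 4.947 mol
n(X) = 51.30 / 24.0 = 2.138 mol
n(Q) = 0.9090×1000 / 203.30 = 4.471 mol
n/ν for J = 4.947/4 = 1.237
n/ν for X = 2.138/3 = 0.7127
n/ν for Q = 4.471/4 = 1.118
Smallest n/ν is X → limiting reagent.
J consumed = (4/3) × 2.138 = 2.851 mol
J remaining = 4.947 − 2.851 = 2.096 mol
mass = 2.096 × 208.60 = 437.2 g

437 g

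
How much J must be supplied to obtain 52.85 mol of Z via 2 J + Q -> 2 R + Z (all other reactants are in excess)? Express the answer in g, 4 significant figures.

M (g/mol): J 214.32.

22650 g

n(Z) = 52.85 mol
n(J) = (2/1) × 52.85 = 105.7 mol
mass = 105.7 × 214.32 = 22650 g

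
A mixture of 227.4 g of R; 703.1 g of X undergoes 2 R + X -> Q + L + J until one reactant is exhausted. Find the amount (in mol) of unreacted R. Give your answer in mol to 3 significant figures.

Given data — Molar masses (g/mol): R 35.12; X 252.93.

0.915 mol

n(R) = 227.4 / 35.12 = 6.475 mol
n(X) = 703.1 / 252.93 = 2.780 mol
n/ν → R: 3.238, X: 2.780; X is limiting.
R consumed = (2/1) × 2.780 = 5.560 mol
R remaining = 6.475 − 5.560 = 0.9150 mol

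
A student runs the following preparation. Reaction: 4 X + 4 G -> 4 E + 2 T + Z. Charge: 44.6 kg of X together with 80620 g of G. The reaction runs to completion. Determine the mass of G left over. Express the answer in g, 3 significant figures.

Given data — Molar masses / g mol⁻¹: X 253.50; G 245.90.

37400 g

n(X) = 44.60×1000 / 253.50 = 175.9 mol
n(G) = 80620 / 245.90 = 327.9 mol
n/ν for X = 175.9/4 = 43.98
n/ν for G = 327.9/4 = 81.98
Smallest n/ν is X → limiting reagent.
G consumed = (4/4) × 175.9 = 175.9 mol
G remaining = 327.9 − 175.9 = 152.0 mol
mass = 152.0 × 245.90 = 37380 g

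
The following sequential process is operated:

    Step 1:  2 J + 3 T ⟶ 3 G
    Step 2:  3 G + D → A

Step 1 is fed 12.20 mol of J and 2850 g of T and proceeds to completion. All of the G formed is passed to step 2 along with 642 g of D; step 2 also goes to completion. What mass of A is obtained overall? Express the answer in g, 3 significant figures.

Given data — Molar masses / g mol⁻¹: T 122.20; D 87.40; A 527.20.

3220 g

Step 1:
n(J) = 12.20 mol
n(T) = 2850 / 122.20 = 23.32 mol
n/ν for J = 12.20/2 = 6.100
n/ν for T = 23.32/3 = 7.773
Smallest n/ν is J → limiting reagent.
n(G) produced = (3/2) × 12.20 = 18.30 mol
Step 2:
n(G) available = 18.30 mol
n(D) = 642.0 / 87.40 = 7.346 mol
n/ν for G = 18.30/3 = 6.100
n/ν for D = 7.346/1 = 7.346
Smallest n/ν is G → limiting reagent.
n(A) = (1/3) × 18.30 = 6.100 mol
mass = 6.100 × 527.20 = 3216 g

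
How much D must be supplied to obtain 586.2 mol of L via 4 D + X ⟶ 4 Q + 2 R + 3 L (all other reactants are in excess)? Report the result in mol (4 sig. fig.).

n(L) = 586.2 mol
n(D) = (4/3) × 586.2 = 781.6 mol

781.6 mol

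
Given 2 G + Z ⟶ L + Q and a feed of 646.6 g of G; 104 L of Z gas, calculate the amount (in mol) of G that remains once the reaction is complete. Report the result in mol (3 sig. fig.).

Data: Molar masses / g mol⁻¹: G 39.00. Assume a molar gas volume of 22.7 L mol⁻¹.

n(G) = 646.6 / 39.00 = 16.58 mol
n(Z) = 104.0 / 22.7 = 4.581 mol
n/ν for G = 16.58/2 = 8.290
n/ν for Z = 4.581/1 = 4.581
Smallest n/ν is Z → limiting reagent.
G consumed = (2/1) × 4.581 = 9.162 mol
G remaining = 16.58 − 9.162 = 7.418 mol

7.42 mol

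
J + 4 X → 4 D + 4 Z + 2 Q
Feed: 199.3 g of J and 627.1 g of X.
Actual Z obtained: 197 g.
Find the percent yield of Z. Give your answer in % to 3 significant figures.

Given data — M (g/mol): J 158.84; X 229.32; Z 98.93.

n(J) = 199.3 / 158.84 = 1.255 mol
n(X) = 627.1 / 229.32 = 2.735 mol
n/ν for J = 1.255/1 = 1.255
n/ν for X = 2.735/4 = 0.6838
Smallest n/ν is X → limiting reagent.
theoretical n(Z) = (4/4) × 2.735 = 2.735 mol → 270.6 g
% yield = 197 / 270.6 × 100 = 72.80 %

72.8 %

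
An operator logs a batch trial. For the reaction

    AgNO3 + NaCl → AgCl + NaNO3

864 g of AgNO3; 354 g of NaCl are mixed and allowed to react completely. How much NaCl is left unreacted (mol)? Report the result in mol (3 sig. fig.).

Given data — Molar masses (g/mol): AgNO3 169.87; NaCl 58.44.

n(AgNO3) = 864.0 / 169.87 = 5.086 mol
n(NaCl) = 354.0 / 58.44 = 6.057 mol
n/ν for AgNO3 = 5.086/1 = 5.086
n/ν for NaCl = 6.057/1 = 6.057
Smallest n/ν is AgNO3 → limiting reagent.
NaCl consumed = (1/1) × 5.086 = 5.086 mol
NaCl remaining = 6.057 − 5.086 = 0.9710 mol

0.971 mol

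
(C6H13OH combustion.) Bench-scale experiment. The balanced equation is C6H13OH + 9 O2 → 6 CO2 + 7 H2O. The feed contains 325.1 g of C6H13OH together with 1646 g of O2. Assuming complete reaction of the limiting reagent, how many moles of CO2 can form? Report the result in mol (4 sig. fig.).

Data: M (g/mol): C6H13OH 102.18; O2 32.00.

n(C6H13OH) = 325.1 / 102.18 = 3.182 mol
n(O2) = 1646 / 32.00 = 51.44 mol
n/ν → C6H13OH: 3.182, O2: 5.716; C6H13OH is limiting.
n(CO2) = (6/1) × 3.182 = 19.09 mol

19.09 mol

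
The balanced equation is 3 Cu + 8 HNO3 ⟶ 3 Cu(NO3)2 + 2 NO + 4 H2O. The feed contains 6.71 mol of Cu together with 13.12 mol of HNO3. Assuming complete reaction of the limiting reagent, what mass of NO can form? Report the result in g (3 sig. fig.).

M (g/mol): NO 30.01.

98.4 g

n(Cu) = 6.710 mol
n(HNO3) = 13.12 mol
n/ν for Cu = 6.710/3 = 2.237
n/ν for HNO3 = 13.12/8 = 1.640
Smallest n/ν is HNO3 → limiting reagent.
n(NO) = (2/8) × 13.12 = 3.280 mol
mass = 3.280 × 30.01 = 98.43 g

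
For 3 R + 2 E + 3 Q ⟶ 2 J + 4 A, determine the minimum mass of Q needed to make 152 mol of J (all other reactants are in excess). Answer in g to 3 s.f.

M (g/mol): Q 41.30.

9420 g

n(J) = 152.0 mol
n(Q) = (3/2) × 152.0 = 228.0 mol
mass = 228.0 × 41.30 = 9416 g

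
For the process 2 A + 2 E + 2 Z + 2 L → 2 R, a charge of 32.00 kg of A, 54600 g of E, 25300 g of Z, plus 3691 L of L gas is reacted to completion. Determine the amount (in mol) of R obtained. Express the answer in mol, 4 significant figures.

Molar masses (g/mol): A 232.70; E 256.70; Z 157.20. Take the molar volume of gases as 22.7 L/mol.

n(A) = 32.00×1000 / 232.70 = 137.5 mol
n(E) = 54600 / 256.70 = 212.7 mol
n(Z) = 25300 / 157.20 = 160.9 mol
n(L) = 3691 / 22.7 = 162.6 mol
n/ν for A = 137.5/2 = 68.75
n/ν for E = 212.7/2 = 106.4
n/ν for Z = 160.9/2 = 80.45
n/ν for L = 162.6/2 = 81.30
Smallest n/ν is A → limiting reagent.
n(R) = (2/2) × 137.5 = 137.5 mol

137.5 mol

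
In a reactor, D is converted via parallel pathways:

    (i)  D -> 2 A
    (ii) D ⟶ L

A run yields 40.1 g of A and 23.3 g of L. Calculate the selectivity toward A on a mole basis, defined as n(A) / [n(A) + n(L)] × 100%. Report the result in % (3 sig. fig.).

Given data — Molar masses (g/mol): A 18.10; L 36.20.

77.5 %

n(A) = 40.1 / 18.10 = 2.215 mol
n(L) = 23.3 / 36.20 = 0.6436 mol
selectivity = 2.215/(2.215+0.6436) × 100 = 77.49 %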